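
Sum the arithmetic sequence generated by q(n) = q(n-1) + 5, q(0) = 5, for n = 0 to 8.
Computing the sequence terms: 5, 10, 15, 20, 25, 30, 35, 40, 45
Adding these values together:

225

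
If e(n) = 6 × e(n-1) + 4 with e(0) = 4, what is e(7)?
Computing step by step:
e(0) = 4
e(1) = 6 × 4 + 4 = 28
e(2) = 6 × 28 + 4 = 172
e(3) = 6 × 172 + 4 = 1036
e(4) = 6 × 1036 + 4 = 6220
e(5) = 6 × 6220 + 4 = 37324
e(6) = 6 × 37324 + 4 = 223948
e(7) = 6 × 223948 + 4 = 1343692

1343692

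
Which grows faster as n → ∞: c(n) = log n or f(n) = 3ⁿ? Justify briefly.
Comparing growth rates:
Growth-rate hierarchy: log n ≺ any polynomial ≺ any exponential cⁿ (c>1) ≺ n! ≺ nⁿ.
exponential base 3 dominates logarithmic asymptotically.

f(n) grows faster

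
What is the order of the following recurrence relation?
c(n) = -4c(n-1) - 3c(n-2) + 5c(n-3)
The order is the largest lag k for which c(n-k) appears. Here the deepest term is c(n-3), so the order is 3.

Order 3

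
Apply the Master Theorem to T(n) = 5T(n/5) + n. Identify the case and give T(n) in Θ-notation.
Master Theorem template: T(n) = a·T(n/b) + f(n).
Here: a=5, b=5, f(n)=n
Compute log_b(a) = log_5(5) = 1.
f(n) = n = Θ(n). Case 2: T(n) = Θ(n log n).

Case 2: T(n) = Θ(n log n)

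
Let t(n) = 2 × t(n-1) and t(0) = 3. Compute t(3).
Computing step by step:
t(0) = 3
t(1) = 2 × 3 = 6
t(2) = 2 × 6 = 12
t(3) = 2 × 12 = 24

24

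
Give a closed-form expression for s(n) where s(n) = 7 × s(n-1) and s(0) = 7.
Recurrence: s(n) = 7 × s(n-1), initial: s(0) = 7.
Each term is 7 times the previous, so this is geometric with ratio 7. After n steps: s(n) = s(0)·7ⁿ = 7·7ⁿ.

s(n) = 7·7ⁿ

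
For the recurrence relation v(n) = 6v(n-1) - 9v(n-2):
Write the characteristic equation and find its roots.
Substitute v(n) = rⁿ and divide through by rⁿ⁻²: r² - 6r + 9 = 0
Factor: (r - 3)² = 0, so r = 3 (double root).
General solution: v(n) = (A + Bn)·3ⁿ

Characteristic: r² - 6r + 9 = 0, Roots: r = 3 (double root)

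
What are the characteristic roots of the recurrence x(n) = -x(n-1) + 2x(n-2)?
Substitute x(n) = rⁿ and divide through by rⁿ⁻²: r² + r - 2 = 0
Factor: (r + 2)(r - 1) = 0, so r = -2, 1.
General solution: x(n) = A·(-2)ⁿ + B·1ⁿ

Characteristic: r² + r - 2 = 0, Roots: r = -2, 1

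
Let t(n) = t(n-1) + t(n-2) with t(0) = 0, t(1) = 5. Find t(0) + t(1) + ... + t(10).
Computing the sequence terms: 0, 5, 5, 10, 15, 25, 40, 65, 105, 170, 275
Adding these values together:

715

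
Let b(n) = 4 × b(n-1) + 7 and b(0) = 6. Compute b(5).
Computing step by step:
b(0) = 6
b(1) = 4 × 6 + 7 = 31
b(2) = 4 × 31 + 7 = 131
b(3) = 4 × 131 + 7 = 531
b(4) = 4 × 531 + 7 = 2131
b(5) = 4 × 2131 + 7 = 8531

8531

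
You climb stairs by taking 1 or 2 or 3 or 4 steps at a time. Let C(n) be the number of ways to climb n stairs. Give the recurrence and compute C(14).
Condition on the size of the last step (1 to 4): before it there were n-1, …, n-4 stairs climbed, and these cases are disjoint, so C(n) = C(n-1) + C(n-2) + C(n-3) + C(n-4) (order-4 linear recurrence).
Initial conditions by direct count (compositions of i into parts ≤ 4): C(1) = 1; C(2) = 2; C(3) = 4; C(4) = 8.
Iterating the recurrence: C(5) = 15, C(6) = 29, C(7) = 56, C(8) = 108, C(9) = 208, C(10) = 401, C(11) = 773, C(12) = 1490, C(13) = 2872, C(14) = 5536.

C(n) = C(n-1) + C(n-2) + C(n-3) + C(n-4), C(1) = 1, C(2) = 2, C(3) = 4, C(4) = 8; C(14) = 5536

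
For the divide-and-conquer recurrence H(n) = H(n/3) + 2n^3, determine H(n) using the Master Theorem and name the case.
Master Theorem template: H(n) = a·H(n/b) + f(n).
Here: a=1, b=3, f(n)=2n^3
Compute log_b(a) = log_3(1) = 0.
f(n) = 2n^3 = Ω(n^(0+ε)) with ε = 3, and the regularity condition holds (a·f(n/b) = (a/b^3)·f(n) with a/b^3 = 3^-3 < 1). Case 3: H(n) = Θ(f(n)) = Θ(n^3).

Case 3: H(n) = Θ(n^3)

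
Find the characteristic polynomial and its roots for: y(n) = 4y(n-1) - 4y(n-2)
Substitute y(n) = rⁿ and divide through by rⁿ⁻²: r² - 4r + 4 = 0
Factor: (r - 2)² = 0, so r = 2 (double root).
General solution: y(n) = (A + Bn)·2ⁿ

Characteristic: r² - 4r + 4 = 0, Roots: r = 2 (double root)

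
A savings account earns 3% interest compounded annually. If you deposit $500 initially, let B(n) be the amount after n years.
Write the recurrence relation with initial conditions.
Each year the balance grows by 3%, i.e. is multiplied by 1 + 3/100 = 1.03, so B(n) = 1.03 × B(n-1). The initial deposit gives B(0) = 500.
Unrolling gives the closed form B(n) = 500 × (1.03)ⁿ.

B(n) = 1.03 × B(n-1), B(0) = 500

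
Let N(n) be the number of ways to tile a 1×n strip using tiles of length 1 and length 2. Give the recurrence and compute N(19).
Condition on the last tile: it has length 1 (leaving a 1×(n-1) strip) or length 2 (leaving a 1×(n-2) strip), so N(n) = N(n-1) + N(n-2) (order-2 linear recurrence).
For 0 ≤ i < 2 only unit tiles fit, so N(i) = 1.
Iterating the recurrence: N(2) = 2, N(3) = 3, N(4) = 5, N(5) = 8, N(6) = 13, N(7) = 21, N(8) = 34, N(9) = 55, N(10) = 89, N(11) = 144, N(12) = 233, N(13) = 377, N(14) = 610, N(15) = 987, N(16) = 1597, N(17) = 2584, N(18) = 4181, N(19) = 6765.

N(n) = N(n-1) + N(n-2), with N(i) = 1 for 0 ≤ i < 2; N(19) = 6765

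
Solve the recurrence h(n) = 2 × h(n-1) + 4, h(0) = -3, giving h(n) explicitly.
Recurrence: h(n) = 2 × h(n-1) + 4, initial: h(0) = -3.
Try h(n) = A·2ⁿ + C. Substituting: A·2ⁿ + C = 2(A·2ⁿ⁻¹ + C) + 4 = A·2ⁿ + 2C + 4, so C = 2C + 4, giving C = -4. Then h(0) = A - 4 = -3 gives A = 1.

h(n) = 2ⁿ - 4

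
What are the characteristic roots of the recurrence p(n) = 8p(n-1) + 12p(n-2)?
Substitute p(n) = rⁿ and divide through by rⁿ⁻²: r² - 8r - 12 = 0
Discriminant: 8² + 4·12 = 112, not a perfect square, so by the quadratic formula r = (8 ± √112)/2.
General solution: p(n) = A·r₁ⁿ + B·r₂ⁿ where r₁,r₂ = (8 ± √112)/2

Characteristic: r² - 8r - 12 = 0, Roots: r = (8 ± √112)/2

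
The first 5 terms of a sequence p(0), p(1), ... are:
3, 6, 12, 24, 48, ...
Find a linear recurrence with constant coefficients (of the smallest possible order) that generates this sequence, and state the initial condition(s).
Look for the lowest-order linear relation among consecutive terms.
Observation: each term is 2× the previous.
Check at n=2: 2·6 = 12. ✓

p(n) = 2 × p(n-1), p(0) = 3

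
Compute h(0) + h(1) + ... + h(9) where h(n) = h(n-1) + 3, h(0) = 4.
Computing the sequence terms: 4, 7, 10, 13, 16, 19, 22, 25, 28, 31
Adding these values together:

175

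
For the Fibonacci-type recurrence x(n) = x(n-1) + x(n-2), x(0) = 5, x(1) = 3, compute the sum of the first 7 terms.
Computing the sequence terms: 5, 3, 8, 11, 19, 30, 49
Adding these values together:

125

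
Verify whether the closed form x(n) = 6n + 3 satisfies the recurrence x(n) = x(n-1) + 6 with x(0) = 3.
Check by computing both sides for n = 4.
From the recurrence with x(0) = 3:
  x(0) = 3, x(1) = 9, x(2) = 15, x(3) = 21, x(4) = 27
  so the recurrence gives x(4) = 27.
From the proposed closed form x(n) = 6n + 3:
  x(4) = 27.
Both sides give 27 at n = 4, and the initial condition(s) match, so the closed form is consistent.

Yes, the closed form is correct.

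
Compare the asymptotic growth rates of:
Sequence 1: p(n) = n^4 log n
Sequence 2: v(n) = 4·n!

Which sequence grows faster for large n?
Comparing growth rates:
Growth-rate hierarchy: log n ≺ any polynomial ≺ any exponential cⁿ (c>1) ≺ n! ≺ nⁿ.
factorial dominates polynomial degree 4 (with log factor) asymptotically.

v(n) grows faster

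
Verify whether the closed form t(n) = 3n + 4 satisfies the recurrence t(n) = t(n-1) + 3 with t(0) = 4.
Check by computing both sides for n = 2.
From the recurrence with t(0) = 4:
  t(0) = 4, t(1) = 7, t(2) = 10
  so the recurrence gives t(2) = 10.
From the proposed closed form t(n) = 3n + 4:
  t(2) = 10.
Both sides give 10 at n = 2, and the initial condition(s) match, so the closed form is consistent.

Yes, the closed form is correct.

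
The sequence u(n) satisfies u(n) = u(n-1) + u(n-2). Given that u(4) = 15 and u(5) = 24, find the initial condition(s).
Work backwards using u(k) = u(k+2) - u(k+1):
u(3) = u(5) - u(4) = 24 - 15 = 9
u(2) = u(4) - u(3) = 15 - 9 = 6
u(1) = u(3) - u(2) = 9 - 6 = 3
u(0) = u(2) - u(1) = 6 - 3 = 3

u(0) = 3, u(1) = 3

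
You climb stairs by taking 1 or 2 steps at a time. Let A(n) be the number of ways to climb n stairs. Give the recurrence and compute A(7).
Condition on the size of the last step (1 to 2): before it there were n-1, …, n-2 stairs climbed, and these cases are disjoint, so A(n) = A(n-1) + A(n-2) (Fibonacci-type sequence).
Initial conditions by direct count (compositions of i into parts ≤ 2): A(1) = 1; A(2) = 2.
Iterating the recurrence: A(3) = 3, A(4) = 5, A(5) = 8, A(6) = 13, A(7) = 21.

A(n) = A(n-1) + A(n-2), A(1) = 1, A(2) = 2; A(7) = 21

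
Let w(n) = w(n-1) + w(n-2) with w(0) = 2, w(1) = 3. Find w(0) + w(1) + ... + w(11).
Computing the sequence terms: 2, 3, 5, 8, 13, 21, 34, 55, 89, 144, 233, 377
Adding these values together:

984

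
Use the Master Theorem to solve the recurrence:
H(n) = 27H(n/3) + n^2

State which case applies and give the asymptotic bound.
Master Theorem template: H(n) = a·H(n/b) + f(n).
Here: a=27, b=3, f(n)=n^2
Compute log_b(a) = log_3(27) = 3.
f(n) = n^2 = O(n^(3-ε)) with ε = 1. Case 1: H(n) = Θ(n^log_b(a)) = Θ(n^3).

Case 1: H(n) = Θ(n^3)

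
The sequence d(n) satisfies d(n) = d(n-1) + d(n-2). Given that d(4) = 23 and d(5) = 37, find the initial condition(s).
Work backwards using d(k) = d(k+2) - d(k+1):
d(3) = d(5) - d(4) = 37 - 23 = 14
d(2) = d(4) - d(3) = 23 - 14 = 9
d(1) = d(3) - d(2) = 14 - 9 = 5
d(0) = d(2) - d(1) = 9 - 5 = 4

d(0) = 4, d(1) = 5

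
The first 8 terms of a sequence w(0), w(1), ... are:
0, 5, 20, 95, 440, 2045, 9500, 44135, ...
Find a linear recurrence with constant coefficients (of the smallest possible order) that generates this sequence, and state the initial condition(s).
Look for the lowest-order linear relation among consecutive terms.
Observation: w(n) - 4·w(n-1) - (3)·w(n-2) = 0 holds for the shown terms, and no order-1 relation w(n) = α·w(n-1) + β fits.
Check at n=3: 4·20 + (3)·5 = 95. ✓

w(n) = 4w(n-1) + 3w(n-2), w(0) = 0, w(1) = 5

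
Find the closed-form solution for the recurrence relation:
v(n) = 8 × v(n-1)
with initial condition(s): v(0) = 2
Recurrence: v(n) = 8 × v(n-1), initial: v(0) = 2.
Each term is 8 times the previous, so this is geometric with ratio 8. After n steps: v(n) = v(0)·8ⁿ = 2·8ⁿ.

v(n) = 2·8ⁿ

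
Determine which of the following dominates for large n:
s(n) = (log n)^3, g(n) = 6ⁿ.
Comparing growth rates:
Growth-rate hierarchy: log n ≺ any polynomial ≺ any exponential cⁿ (c>1) ≺ n! ≺ nⁿ.
exponential base 6 dominates polylogarithmic (log n)^3 asymptotically.

g(n) grows faster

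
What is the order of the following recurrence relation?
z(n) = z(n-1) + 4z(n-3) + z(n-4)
The order is the largest lag k for which z(n-k) appears. Here the deepest term is z(n-4), so the order is 4.

Order 4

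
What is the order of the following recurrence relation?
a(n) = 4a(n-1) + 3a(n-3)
The order is the largest lag k for which a(n-k) appears. Here the deepest term is a(n-3), so the order is 3.

Order 3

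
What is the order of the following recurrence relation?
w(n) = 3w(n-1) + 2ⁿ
The order is the largest lag k for which w(n-k) appears. Here the deepest term is w(n-1) (the 2ⁿ term is non-homogeneous and does not affect the order), so the order is 1.

Order 1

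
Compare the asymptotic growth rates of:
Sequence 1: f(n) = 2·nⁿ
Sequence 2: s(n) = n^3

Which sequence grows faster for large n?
Comparing growth rates:
Growth-rate hierarchy: log n ≺ any polynomial ≺ any exponential cⁿ (c>1) ≺ n! ≺ nⁿ.
super-exponential nⁿ dominates polynomial degree 3 asymptotically.

f(n) grows faster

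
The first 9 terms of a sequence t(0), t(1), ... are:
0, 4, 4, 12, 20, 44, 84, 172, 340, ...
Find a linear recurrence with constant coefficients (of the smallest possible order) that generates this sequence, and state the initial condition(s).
Look for the lowest-order linear relation among consecutive terms.
Observation: t(n) - 1·t(n-1) - (2)·t(n-2) = 0 holds for the shown terms, and no order-1 relation t(n) = α·t(n-1) + β fits.
Check at n=3: 1·4 + (2)·4 = 12. ✓

t(n) = t(n-1) + 2t(n-2), t(0) = 0, t(1) = 4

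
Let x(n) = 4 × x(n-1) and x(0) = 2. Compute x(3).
Computing step by step:
x(0) = 2
x(1) = 4 × 2 = 8
x(2) = 4 × 8 = 32
x(3) = 4 × 32 = 128

128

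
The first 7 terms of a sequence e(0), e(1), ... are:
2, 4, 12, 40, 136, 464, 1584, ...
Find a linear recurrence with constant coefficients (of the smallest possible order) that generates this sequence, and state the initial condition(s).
Look for the lowest-order linear relation among consecutive terms.
Observation: e(n) - 4·e(n-1) - (-2)·e(n-2) = 0 holds for the shown terms, and no order-1 relation e(n) = α·e(n-1) + β fits.
Check at n=3: 4·12 + (-2)·4 = 40. ✓

e(n) = 4e(n-1) - 2e(n-2), e(0) = 2, e(1) = 4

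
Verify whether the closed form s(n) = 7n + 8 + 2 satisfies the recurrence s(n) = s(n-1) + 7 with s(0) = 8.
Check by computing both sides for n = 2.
From the recurrence with s(0) = 8:
  s(0) = 8, s(1) = 15, s(2) = 22
  so the recurrence gives s(2) = 22.
From the proposed closed form s(n) = 7n + 8 + 2:
  s(2) = 24.
The recurrence gives 22 but the closed form gives 24, so the closed form does not satisfy the recurrence.

No, the closed form is incorrect.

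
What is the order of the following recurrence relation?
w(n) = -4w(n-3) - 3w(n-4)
The order is the largest lag k for which w(n-k) appears. Here the deepest term is w(n-4), so the order is 4.

Order 4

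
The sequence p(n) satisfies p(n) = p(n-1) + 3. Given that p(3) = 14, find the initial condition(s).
p(3) = p(0) + 3·3, so p(0) = 14 - 9 = 5.

p(0) = 5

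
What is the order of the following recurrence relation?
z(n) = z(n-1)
The order is the largest lag k for which z(n-k) appears. Here the deepest term is z(n-1), so the order is 1.

Order 1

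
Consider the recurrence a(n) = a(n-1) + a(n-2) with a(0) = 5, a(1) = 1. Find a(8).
Computing the sequence terms:
5, 1, 6, 7, 13, 20, 33, 53, 86

86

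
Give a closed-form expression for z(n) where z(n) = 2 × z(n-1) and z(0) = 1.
Recurrence: z(n) = 2 × z(n-1), initial: z(0) = 1.
Each term is 2 times the previous, so this is geometric with ratio 2. After n steps: z(n) = z(0)·2ⁿ = 2ⁿ.

z(n) = 2ⁿ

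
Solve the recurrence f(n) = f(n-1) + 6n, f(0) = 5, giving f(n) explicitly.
Recurrence: f(n) = f(n-1) + 6n, initial: f(0) = 5.
Telescoping: f(n) = f(0) + 6·Σᵢ₌₁ⁿ i = 5 + 6·n(n+1)/2.

f(n) = 6·n(n+1)/2 + 5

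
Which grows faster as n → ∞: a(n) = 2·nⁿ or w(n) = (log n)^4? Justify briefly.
Comparing growth rates:
Growth-rate hierarchy: log n ≺ any polynomial ≺ any exponential cⁿ (c>1) ≺ n! ≺ nⁿ.
super-exponential nⁿ dominates polylogarithmic (log n)^4 asymptotically.

a(n) grows faster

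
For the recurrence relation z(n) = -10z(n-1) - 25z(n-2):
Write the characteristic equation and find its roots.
Substitute z(n) = rⁿ and divide through by rⁿ⁻²: r² + 10r + 25 = 0
Factor: (r + 5)² = 0, so r = -5 (double root).
General solution: z(n) = (A + Bn)·(-5)ⁿ

Characteristic: r² + 10r + 25 = 0, Roots: r = -5 (double root)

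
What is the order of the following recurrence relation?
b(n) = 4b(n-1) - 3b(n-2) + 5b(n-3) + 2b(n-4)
The order is the largest lag k for which b(n-k) appears. Here the deepest term is b(n-4), so the order is 4.

Order 4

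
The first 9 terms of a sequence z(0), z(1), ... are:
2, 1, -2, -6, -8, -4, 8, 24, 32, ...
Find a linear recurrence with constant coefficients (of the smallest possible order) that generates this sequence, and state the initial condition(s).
Look for the lowest-order linear relation among consecutive terms.
Observation: z(n) - 2·z(n-1) - (-2)·z(n-2) = 0 holds for the shown terms, and no order-1 relation z(n) = α·z(n-1) + β fits.
Check at n=3: 2·-2 + (-2)·1 = -6. ✓

z(n) = 2z(n-1) - 2z(n-2), z(0) = 2, z(1) = 1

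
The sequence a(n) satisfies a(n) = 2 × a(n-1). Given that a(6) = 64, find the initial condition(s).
In general a(n) = 2ⁿ · a(0). At n = 6: a(0) = a(6) / 2^6 = 64 / 64 = 1.

a(0) = 1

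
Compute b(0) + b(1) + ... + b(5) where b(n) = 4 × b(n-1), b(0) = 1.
Computing the sequence terms: 1, 4, 16, 64, 256, 1024
Adding these values together:

1365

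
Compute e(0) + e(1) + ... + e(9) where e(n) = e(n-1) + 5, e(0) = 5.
Computing the sequence terms: 5, 10, 15, 20, 25, 30, 35, 40, 45, 50
Adding these values together:

275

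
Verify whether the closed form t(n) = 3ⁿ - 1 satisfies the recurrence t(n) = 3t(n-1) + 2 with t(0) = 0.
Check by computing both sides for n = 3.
From the recurrence with t(0) = 0:
  t(0) = 0, t(1) = 2, t(2) = 8, t(3) = 26
  so the recurrence gives t(3) = 26.
From the proposed closed form t(n) = 3ⁿ - 1:
  t(3) = 26.
Both sides give 26 at n = 3, and the initial condition(s) match, so the closed form is consistent.

Yes, the closed form is correct.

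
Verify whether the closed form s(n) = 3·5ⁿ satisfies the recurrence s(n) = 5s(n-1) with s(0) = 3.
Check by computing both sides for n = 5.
From the recurrence with s(0) = 3:
  s(0) = 3, s(1) = 15, s(2) = 75, s(3) = 375, s(4) = 1875, s(5) = 9375
  so the recurrence gives s(5) = 9375.
From the proposed closed form s(n) = 3·5ⁿ:
  s(5) = 9375.
Both sides give 9375 at n = 5, and the initial condition(s) match, so the closed form is consistent.

Yes, the closed form is correct.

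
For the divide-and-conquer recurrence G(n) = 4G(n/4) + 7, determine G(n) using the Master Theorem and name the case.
Master Theorem template: G(n) = a·G(n/b) + f(n).
Here: a=4, b=4, f(n)=7
Compute log_b(a) = log_4(4) = 1.
f(n) = 7 = O(n^(1-ε)) with ε = 1. Case 1: G(n) = Θ(n^log_b(a)) = Θ(n).

Case 1: G(n) = Θ(n)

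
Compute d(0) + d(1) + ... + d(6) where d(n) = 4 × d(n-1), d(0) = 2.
Computing the sequence terms: 2, 8, 32, 128, 512, 2048, 8192
Adding these values together:

10922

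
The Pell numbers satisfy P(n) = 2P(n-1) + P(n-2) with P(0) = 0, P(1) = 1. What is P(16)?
Computing the sequence terms:
0, 1, 2, 5, 12, 29, 70, 169, 408, 985, 2378, 5741, 13860, 33461, 80782, 195025, 470832

470832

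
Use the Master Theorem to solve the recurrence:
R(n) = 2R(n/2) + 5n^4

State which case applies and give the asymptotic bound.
Master Theorem template: R(n) = a·R(n/b) + f(n).
Here: a=2, b=2, f(n)=5n^4
Compute log_b(a) = log_2(2) = 1.
f(n) = 5n^4 = Ω(n^(1+ε)) with ε = 3, and the regularity condition holds (a·f(n/b) = (a/b^4)·f(n) with a/b^4 = 2^-3 < 1). Case 3: R(n) = Θ(f(n)) = Θ(n^4).

Case 3: R(n) = Θ(n^4)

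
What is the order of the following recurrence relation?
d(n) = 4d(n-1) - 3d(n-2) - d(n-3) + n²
The order is the largest lag k for which d(n-k) appears. Here the deepest term is d(n-3) (the n² term is non-homogeneous and does not affect the order), so the order is 3.

Order 3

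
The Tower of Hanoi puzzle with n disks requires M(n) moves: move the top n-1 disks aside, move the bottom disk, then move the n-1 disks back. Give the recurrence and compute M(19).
Moving n disks = move the top n-1 disks aside (M(n-1) moves) + move the largest disk (1 move) + move the n-1 disks back on top (M(n-1) moves), so M(n) = 2M(n-1) + 1, with M(1) = 1 (a single disk takes one move).
First terms: 1, 3, 7, 15, 31, 63, … — each is one less than a power of 2. Indeed M(n) + 1 = 2(M(n-1) + 1) with M(1) + 1 = 2, so M(n) + 1 = 2ⁿ and M(n) = 2ⁿ - 1.
Hence M(19) = 2^19 - 1 = 524288 - 1 = 524287.

M(n) = 2M(n-1) + 1, M(1) = 1; M(19) = 524287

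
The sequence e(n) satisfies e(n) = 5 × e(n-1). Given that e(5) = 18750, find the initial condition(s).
In general e(n) = 5ⁿ · e(0). At n = 5: e(0) = e(5) / 5^5 = 18750 / 3125 = 6.

e(0) = 6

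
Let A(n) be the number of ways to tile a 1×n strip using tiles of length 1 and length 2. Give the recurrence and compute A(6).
Condition on the last tile: it has length 1 (leaving a 1×(n-1) strip) or length 2 (leaving a 1×(n-2) strip), so A(n) = A(n-1) + A(n-2) (order-2 linear recurrence).
For 0 ≤ i < 2 only unit tiles fit, so A(i) = 1.
Iterating the recurrence: A(2) = 2, A(3) = 3, A(4) = 5, A(5) = 8, A(6) = 13.

A(n) = A(n-1) + A(n-2), with A(i) = 1 for 0 ≤ i < 2; A(6) = 13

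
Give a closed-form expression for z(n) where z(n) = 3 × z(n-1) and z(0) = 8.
Recurrence: z(n) = 3 × z(n-1), initial: z(0) = 8.
Each term is 3 times the previous, so this is geometric with ratio 3. After n steps: z(n) = z(0)·3ⁿ = 8·3ⁿ.

z(n) = 8·3ⁿ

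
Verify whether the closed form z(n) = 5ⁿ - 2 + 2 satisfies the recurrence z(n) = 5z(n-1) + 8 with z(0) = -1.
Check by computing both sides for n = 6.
From the recurrence with z(0) = -1:
  z(0) = -1, z(1) = 3, z(2) = 23, z(3) = 123, z(4) = 623, z(5) = 3123, z(6) = 15623
  so the recurrence gives z(6) = 15623.
From the proposed closed form z(n) = 5ⁿ - 2 + 2:
  z(6) = 15625.
The recurrence gives 15623 but the closed form gives 15625, so the closed form does not satisfy the recurrence.

No, the closed form is incorrect.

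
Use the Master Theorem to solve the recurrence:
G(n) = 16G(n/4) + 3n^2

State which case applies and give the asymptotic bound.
Master Theorem template: G(n) = a·G(n/b) + f(n).
Here: a=16, b=4, f(n)=3n^2
Compute log_b(a) = log_4(16) = 2.
f(n) = 3n^2 = Θ(n^2). Case 2: G(n) = Θ(n^2 log n).

Case 2: G(n) = Θ(n^2 log n)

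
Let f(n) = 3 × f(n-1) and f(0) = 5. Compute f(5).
Computing step by step:
f(0) = 5
f(1) = 3 × 5 = 15
f(2) = 3 × 15 = 45
f(3) = 3 × 45 = 135
f(4) = 3 × 135 = 405
f(5) = 3 × 405 = 1215

1215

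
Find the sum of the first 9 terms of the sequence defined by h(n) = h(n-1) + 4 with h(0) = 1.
Computing the sequence terms: 1, 5, 9, 13, 17, 21, 25, 29, 33
Adding these values together:

153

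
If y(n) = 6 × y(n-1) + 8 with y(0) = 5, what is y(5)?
Computing step by step:
y(0) = 5
y(1) = 6 × 5 + 8 = 38
y(2) = 6 × 38 + 8 = 236
y(3) = 6 × 236 + 8 = 1424
y(4) = 6 × 1424 + 8 = 8552
y(5) = 6 × 8552 + 8 = 51320

51320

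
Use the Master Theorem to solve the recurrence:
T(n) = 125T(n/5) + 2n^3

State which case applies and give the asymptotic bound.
Master Theorem template: T(n) = a·T(n/b) + f(n).
Here: a=125, b=5, f(n)=2n^3
Compute log_b(a) = log_5(125) = 3.
f(n) = 2n^3 = Θ(n^3). Case 2: T(n) = Θ(n^3 log n).

Case 2: T(n) = Θ(n^3 log n)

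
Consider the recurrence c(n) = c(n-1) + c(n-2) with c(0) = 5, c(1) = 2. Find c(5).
Computing the sequence terms:
5, 2, 7, 9, 16, 25

25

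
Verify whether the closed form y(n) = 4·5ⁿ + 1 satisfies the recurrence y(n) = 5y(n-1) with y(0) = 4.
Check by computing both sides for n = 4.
From the recurrence with y(0) = 4:
  y(0) = 4, y(1) = 20, y(2) = 100, y(3) = 500, y(4) = 2500
  so the recurrence gives y(4) = 2500.
From the proposed closed form y(n) = 4·5ⁿ + 1:
  y(4) = 2501.
The recurrence gives 2500 but the closed form gives 2501, so the closed form does not satisfy the recurrence.

No, the closed form is incorrect.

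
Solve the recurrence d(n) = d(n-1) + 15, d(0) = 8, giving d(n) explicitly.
Recurrence: d(n) = d(n-1) + 15, initial: d(0) = 8.
Each step adds 15, so d(n) = d(0) + 15n = 15n + 8.

d(n) = 15n + 8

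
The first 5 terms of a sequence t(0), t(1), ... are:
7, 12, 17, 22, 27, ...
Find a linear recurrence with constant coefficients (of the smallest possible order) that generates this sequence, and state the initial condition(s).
Look for the lowest-order linear relation among consecutive terms.
Observation: consecutive differences are constant (= 5).
Check at n=2: 1·12 + 5 = 17. ✓

t(n) = t(n-1) + 5, t(0) = 7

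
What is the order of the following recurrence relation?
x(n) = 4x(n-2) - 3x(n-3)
The order is the largest lag k for which x(n-k) appears. Here the deepest term is x(n-3), so the order is 3.

Order 3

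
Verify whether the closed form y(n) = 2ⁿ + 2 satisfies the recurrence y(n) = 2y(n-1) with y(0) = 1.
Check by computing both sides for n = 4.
From the recurrence with y(0) = 1:
  y(0) = 1, y(1) = 2, y(2) = 4, y(3) = 8, y(4) = 16
  so the recurrence gives y(4) = 16.
From the proposed closed form y(n) = 2ⁿ + 2:
  y(4) = 18.
The recurrence gives 16 but the closed form gives 18, so the closed form does not satisfy the recurrence.

No, the closed form is incorrect.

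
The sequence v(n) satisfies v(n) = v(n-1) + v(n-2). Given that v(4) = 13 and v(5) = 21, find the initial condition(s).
Work backwards using v(k) = v(k+2) - v(k+1):
v(3) = v(5) - v(4) = 21 - 13 = 8
v(2) = v(4) - v(3) = 13 - 8 = 5
v(1) = v(3) - v(2) = 8 - 5 = 3
v(0) = v(2) - v(1) = 5 - 3 = 2

v(0) = 2, v(1) = 3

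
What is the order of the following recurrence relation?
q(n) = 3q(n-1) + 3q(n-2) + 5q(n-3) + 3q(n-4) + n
The order is the largest lag k for which q(n-k) appears. Here the deepest term is q(n-4) (the n term is non-homogeneous and does not affect the order), so the order is 4.

Order 4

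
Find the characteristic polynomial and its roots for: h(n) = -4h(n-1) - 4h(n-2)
Substitute h(n) = rⁿ and divide through by rⁿ⁻²: r² + 4r + 4 = 0
Factor: (r + 2)² = 0, so r = -2 (double root).
General solution: h(n) = (A + Bn)·(-2)ⁿ

Characteristic: r² + 4r + 4 = 0, Roots: r = -2 (double root)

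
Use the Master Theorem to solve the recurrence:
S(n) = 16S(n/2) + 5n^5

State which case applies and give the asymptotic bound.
Master Theorem template: S(n) = a·S(n/b) + f(n).
Here: a=16, b=2, f(n)=5n^5
Compute log_b(a) = log_2(16) = 4.
f(n) = 5n^5 = Ω(n^(4+ε)) with ε = 1, and the regularity condition holds (a·f(n/b) = (a/b^5)·f(n) with a/b^5 = 2^-1 < 1). Case 3: S(n) = Θ(f(n)) = Θ(n^5).

Case 3: S(n) = Θ(n^5)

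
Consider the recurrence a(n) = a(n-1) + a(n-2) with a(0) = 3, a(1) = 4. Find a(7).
Computing the sequence terms:
3, 4, 7, 11, 18, 29, 47, 76

76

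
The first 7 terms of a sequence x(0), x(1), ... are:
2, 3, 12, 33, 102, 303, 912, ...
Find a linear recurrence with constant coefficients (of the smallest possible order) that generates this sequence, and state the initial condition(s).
Look for the lowest-order linear relation among consecutive terms.
Observation: x(n) - 2·x(n-1) - (3)·x(n-2) = 0 holds for the shown terms, and no order-1 relation x(n) = α·x(n-1) + β fits.
Check at n=3: 2·12 + (3)·3 = 33. ✓

x(n) = 2x(n-1) + 3x(n-2), x(0) = 2, x(1) = 3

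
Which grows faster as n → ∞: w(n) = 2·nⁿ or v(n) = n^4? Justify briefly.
Comparing growth rates:
Growth-rate hierarchy: log n ≺ any polynomial ≺ any exponential cⁿ (c>1) ≺ n! ≺ nⁿ.
super-exponential nⁿ dominates polynomial degree 4 asymptotically.

w(n) grows faster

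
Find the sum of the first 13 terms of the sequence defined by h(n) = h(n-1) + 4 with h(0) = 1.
Computing the sequence terms: 1, 5, 9, 13, 17, 21, 25, 29, 33, 37, 41, 45, 49
Adding these values together:

325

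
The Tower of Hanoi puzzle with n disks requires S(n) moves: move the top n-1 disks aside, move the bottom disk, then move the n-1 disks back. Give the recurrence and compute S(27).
Moving n disks = move the top n-1 disks aside (S(n-1) moves) + move the largest disk (1 move) + move the n-1 disks back on top (S(n-1) moves), so S(n) = 2S(n-1) + 1, with S(1) = 1 (a single disk takes one move).
First terms: 1, 3, 7, 15, 31, 63, … — each is one less than a power of 2. Indeed S(n) + 1 = 2(S(n-1) + 1) with S(1) + 1 = 2, so S(n) + 1 = 2ⁿ and S(n) = 2ⁿ - 1.
Hence S(27) = 2^27 - 1 = 134217728 - 1 = 134217727.

S(n) = 2S(n-1) + 1, S(1) = 1; S(27) = 134217727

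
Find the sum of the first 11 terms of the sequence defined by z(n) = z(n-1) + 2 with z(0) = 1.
Computing the sequence terms: 1, 3, 5, 7, 9, 11, 13, 15, 17, 19, 21
Adding these values together:

121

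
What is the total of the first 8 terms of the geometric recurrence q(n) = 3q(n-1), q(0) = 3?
Computing the sequence terms: 3, 9, 27, 81, 243, 729, 2187, 6561
Adding these values together:

9840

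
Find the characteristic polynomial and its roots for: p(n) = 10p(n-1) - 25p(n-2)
Substitute p(n) = rⁿ and divide through by rⁿ⁻²: r² - 10r + 25 = 0
Factor: (r - 5)² = 0, so r = 5 (double root).
General solution: p(n) = (A + Bn)·5ⁿ

Characteristic: r² - 10r + 25 = 0, Roots: r = 5 (double root)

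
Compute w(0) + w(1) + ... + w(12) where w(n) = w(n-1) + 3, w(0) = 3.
Computing the sequence terms: 3, 6, 9, 12, 15, 18, 21, 24, 27, 30, 33, 36, 39
Adding these values together:

273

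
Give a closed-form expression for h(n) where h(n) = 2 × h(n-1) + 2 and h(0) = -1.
Recurrence: h(n) = 2 × h(n-1) + 2, initial: h(0) = -1.
Try h(n) = A·2ⁿ + C. Substituting: A·2ⁿ + C = 2(A·2ⁿ⁻¹ + C) + 2 = A·2ⁿ + 2C + 2, so C = 2C + 2, giving C = -2. Then h(0) = A - 2 = -1 gives A = 1.

h(n) = 2ⁿ - 2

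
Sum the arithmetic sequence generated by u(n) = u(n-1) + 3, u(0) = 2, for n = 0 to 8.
Computing the sequence terms: 2, 5, 8, 11, 14, 17, 20, 23, 26
Adding these values together:

126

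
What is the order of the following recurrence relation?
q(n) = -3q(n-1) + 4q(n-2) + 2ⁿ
The order is the largest lag k for which q(n-k) appears. Here the deepest term is q(n-2) (the 2ⁿ term is non-homogeneous and does not affect the order), so the order is 2.

Order 2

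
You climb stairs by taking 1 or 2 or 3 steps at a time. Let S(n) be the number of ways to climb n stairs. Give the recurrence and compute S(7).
Condition on the size of the last step (1 to 3): before it there were n-1, …, n-3 stairs climbed, and these cases are disjoint, so S(n) = S(n-1) + S(n-2) + S(n-3) (order-3 linear recurrence).
Initial conditions by direct count (compositions of i into parts ≤ 3): S(1) = 1; S(2) = 2; S(3) = 4.
Iterating the recurrence: S(4) = 7, S(5) = 13, S(6) = 24, S(7) = 44.

S(n) = S(n-1) + S(n-2) + S(n-3), S(1) = 1, S(2) = 2, S(3) = 4; S(7) = 44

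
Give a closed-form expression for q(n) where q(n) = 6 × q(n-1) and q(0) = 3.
Recurrence: q(n) = 6 × q(n-1), initial: q(0) = 3.
Each term is 6 times the previous, so this is geometric with ratio 6. After n steps: q(n) = q(0)·6ⁿ = 3·6ⁿ.

q(n) = 3·6ⁿ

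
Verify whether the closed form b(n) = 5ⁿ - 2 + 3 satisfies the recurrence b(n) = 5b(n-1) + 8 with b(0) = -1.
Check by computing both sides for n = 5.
From the recurrence with b(0) = -1:
  b(0) = -1, b(1) = 3, b(2) = 23, b(3) = 123, b(4) = 623, b(5) = 3123
  so the recurrence gives b(5) = 3123.
From the proposed closed form b(n) = 5ⁿ - 2 + 3:
  b(5) = 3126.
The recurrence gives 3123 but the closed form gives 3126, so the closed form does not satisfy the recurrence.

No, the closed form is incorrect.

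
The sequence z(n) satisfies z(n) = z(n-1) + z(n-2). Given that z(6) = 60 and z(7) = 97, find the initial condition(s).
Work backwards using z(k) = z(k+2) - z(k+1):
z(5) = z(7) - z(6) = 97 - 60 = 37
z(4) = z(6) - z(5) = 60 - 37 = 23
z(3) = z(5) - z(4) = 37 - 23 = 14
z(2) = z(4) - z(3) = 23 - 14 = 9
z(1) = z(3) - z(2) = 14 - 9 = 5
z(0) = z(2) - z(1) = 9 - 5 = 4

z(0) = 4, z(1) = 5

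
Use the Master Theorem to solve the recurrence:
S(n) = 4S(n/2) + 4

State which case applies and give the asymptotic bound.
Master Theorem template: S(n) = a·S(n/b) + f(n).
Here: a=4, b=2, f(n)=4
Compute log_b(a) = log_2(4) = 2.
f(n) = 4 = O(n^(2-ε)) with ε = 2. Case 1: S(n) = Θ(n^log_b(a)) = Θ(n^2).

Case 1: S(n) = Θ(n^2)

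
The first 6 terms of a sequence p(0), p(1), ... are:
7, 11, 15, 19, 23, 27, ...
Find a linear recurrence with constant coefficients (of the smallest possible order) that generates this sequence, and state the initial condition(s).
Look for the lowest-order linear relation among consecutive terms.
Observation: consecutive differences are constant (= 4).
Check at n=2: 1·11 + 4 = 15. ✓

p(n) = p(n-1) + 4, p(0) = 7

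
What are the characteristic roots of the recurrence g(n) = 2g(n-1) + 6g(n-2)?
Substitute g(n) = rⁿ and divide through by rⁿ⁻²: r² - 2r - 6 = 0
Discriminant: 2² + 4·6 = 28, not a perfect square, so by the quadratic formula r = (2 ± √28)/2.
General solution: g(n) = A·r₁ⁿ + B·r₂ⁿ where r₁,r₂ = (2 ± √28)/2

Characteristic: r² - 2r - 6 = 0, Roots: r = (2 ± √28)/2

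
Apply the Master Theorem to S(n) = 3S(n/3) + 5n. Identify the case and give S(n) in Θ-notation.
Master Theorem template: S(n) = a·S(n/b) + f(n).
Here: a=3, b=3, f(n)=5n
Compute log_b(a) = log_3(3) = 1.
f(n) = 5n = Θ(n). Case 2: S(n) = Θ(n log n).

Case 2: S(n) = Θ(n log n)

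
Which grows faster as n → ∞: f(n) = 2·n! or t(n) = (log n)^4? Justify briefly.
Comparing growth rates:
Growth-rate hierarchy: log n ≺ any polynomial ≺ any exponential cⁿ (c>1) ≺ n! ≺ nⁿ.
factorial dominates polylogarithmic (log n)^4 asymptotically.

f(n) grows faster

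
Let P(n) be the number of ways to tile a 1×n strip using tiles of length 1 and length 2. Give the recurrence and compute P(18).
Condition on the last tile: it has length 1 (leaving a 1×(n-1) strip) or length 2 (leaving a 1×(n-2) strip), so P(n) = P(n-1) + P(n-2) (order-2 linear recurrence).
For 0 ≤ i < 2 only unit tiles fit, so P(i) = 1.
Iterating the recurrence: P(2) = 2, P(3) = 3, P(4) = 5, P(5) = 8, P(6) = 13, P(7) = 21, P(8) = 34, P(9) = 55, P(10) = 89, P(11) = 144, P(12) = 233, P(13) = 377, P(14) = 610, P(15) = 987, P(16) = 1597, P(17) = 2584, P(18) = 4181.

P(n) = P(n-1) + P(n-2), with P(i) = 1 for 0 ≤ i < 2; P(18) = 4181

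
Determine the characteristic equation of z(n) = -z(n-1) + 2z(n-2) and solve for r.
Substitute z(n) = rⁿ and divide through by rⁿ⁻²: r² + r - 2 = 0
Factor: (r + 2)(r - 1) = 0, so r = -2, 1.
General solution: z(n) = A·(-2)ⁿ + B·1ⁿ

Characteristic: r² + r - 2 = 0, Roots: r = -2, 1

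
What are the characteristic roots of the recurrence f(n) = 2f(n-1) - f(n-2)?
Substitute f(n) = rⁿ and divide through by rⁿ⁻²: r² - 2r + 1 = 0
Factor: (r - 1)² = 0, so r = 1 (double root).
General solution: f(n) = (A + Bn)·1ⁿ

Characteristic: r² - 2r + 1 = 0, Roots: r = 1 (double root)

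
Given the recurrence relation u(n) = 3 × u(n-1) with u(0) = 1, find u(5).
Computing step by step:
u(0) = 1
u(1) = 3 × 1 = 3
u(2) = 3 × 3 = 9
u(3) = 3 × 9 = 27
u(4) = 3 × 27 = 81
u(5) = 3 × 81 = 243

243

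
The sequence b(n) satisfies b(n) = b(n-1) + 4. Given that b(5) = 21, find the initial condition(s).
b(5) = b(0) + 5·4, so b(0) = 21 - 20 = 1.

b(0) = 1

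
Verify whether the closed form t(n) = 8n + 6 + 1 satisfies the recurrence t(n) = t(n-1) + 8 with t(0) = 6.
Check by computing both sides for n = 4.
From the recurrence with t(0) = 6:
  t(0) = 6, t(1) = 14, t(2) = 22, t(3) = 30, t(4) = 38
  so the recurrence gives t(4) = 38.
From the proposed closed form t(n) = 8n + 6 + 1:
  t(4) = 39.
The recurrence gives 38 but the closed form gives 39, so the closed form does not satisfy the recurrence.

No, the closed form is incorrect.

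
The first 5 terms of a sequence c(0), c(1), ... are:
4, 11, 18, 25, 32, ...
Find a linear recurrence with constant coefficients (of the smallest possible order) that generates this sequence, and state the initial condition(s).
Look for the lowest-order linear relation among consecutive terms.
Observation: consecutive differences are constant (= 7).
Check at n=2: 1·11 + 7 = 18. ✓

c(n) = c(n-1) + 7, c(0) = 4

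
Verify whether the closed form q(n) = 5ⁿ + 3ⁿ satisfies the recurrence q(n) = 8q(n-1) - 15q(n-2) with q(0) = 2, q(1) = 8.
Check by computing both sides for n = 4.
From the recurrence with q(0) = 2, q(1) = 8:
  q(0) = 2, q(1) = 8, q(2) = 34, q(3) = 152, q(4) = 706
  so the recurrence gives q(4) = 706.
From the proposed closed form q(n) = 5ⁿ + 3ⁿ:
  q(4) = 706.
Both sides give 706 at n = 4, and the initial condition(s) match, so the closed form is consistent.

Yes, the closed form is correct.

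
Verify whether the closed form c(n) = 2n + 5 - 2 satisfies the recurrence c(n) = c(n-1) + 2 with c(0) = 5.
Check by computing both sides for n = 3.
From the recurrence with c(0) = 5:
  c(0) = 5, c(1) = 7, c(2) = 9, c(3) = 11
  so the recurrence gives c(3) = 11.
From the proposed closed form c(n) = 2n + 5 - 2:
  c(3) = 9.
The recurrence gives 11 but the closed form gives 9, so the closed form does not satisfy the recurrence.

No, the closed form is incorrect.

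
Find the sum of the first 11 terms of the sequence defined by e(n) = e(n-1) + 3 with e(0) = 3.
Computing the sequence terms: 3, 6, 9, 12, 15, 18, 21, 24, 27, 30, 33
Adding these values together:

198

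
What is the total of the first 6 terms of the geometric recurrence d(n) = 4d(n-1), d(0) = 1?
Computing the sequence terms: 1, 4, 16, 64, 256, 1024
Adding these values together:

1365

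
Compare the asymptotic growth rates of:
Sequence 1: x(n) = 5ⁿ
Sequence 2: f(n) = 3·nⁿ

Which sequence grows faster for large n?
Comparing growth rates:
Growth-rate hierarchy: log n ≺ any polynomial ≺ any exponential cⁿ (c>1) ≺ n! ≺ nⁿ.
super-exponential nⁿ dominates exponential base 5 asymptotically.

f(n) grows faster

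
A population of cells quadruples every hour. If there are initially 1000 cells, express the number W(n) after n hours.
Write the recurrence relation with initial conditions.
Each hour multiplies the count by 4, so the count after n hours depends only on the count after n-1 hours: W(n) = 4 × W(n-1). The starting count gives W(0) = 1000.
Unrolling n times gives the closed form W(n) = 1000 × 4ⁿ.

W(n) = 4 × W(n-1), W(0) = 1000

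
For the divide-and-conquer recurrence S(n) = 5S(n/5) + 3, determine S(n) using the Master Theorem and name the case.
Master Theorem template: S(n) = a·S(n/b) + f(n).
Here: a=5, b=5, f(n)=3
Compute log_b(a) = log_5(5) = 1.
f(n) = 3 = O(n^(1-ε)) with ε = 1. Case 1: S(n) = Θ(n^log_b(a)) = Θ(n).

Case 1: S(n) = Θ(n)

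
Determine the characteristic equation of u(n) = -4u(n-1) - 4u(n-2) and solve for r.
Substitute u(n) = rⁿ and divide through by rⁿ⁻²: r² + 4r + 4 = 0
Factor: (r + 2)² = 0, so r = -2 (double root).
General solution: u(n) = (A + Bn)·(-2)ⁿ

Characteristic: r² + 4r + 4 = 0, Roots: r = -2 (double root)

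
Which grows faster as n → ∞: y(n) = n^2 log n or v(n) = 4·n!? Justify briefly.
Comparing growth rates:
Growth-rate hierarchy: log n ≺ any polynomial ≺ any exponential cⁿ (c>1) ≺ n! ≺ nⁿ.
factorial dominates polynomial degree 2 (with log factor) asymptotically.

v(n) grows faster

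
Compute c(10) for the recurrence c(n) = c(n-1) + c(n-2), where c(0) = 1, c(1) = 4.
Computing the sequence terms:
1, 4, 5, 9, 14, 23, 37, 60, 97, 157, 254

254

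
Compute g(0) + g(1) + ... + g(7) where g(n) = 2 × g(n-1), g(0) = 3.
Computing the sequence terms: 3, 6, 12, 24, 48, 96, 192, 384
Adding these values together:

765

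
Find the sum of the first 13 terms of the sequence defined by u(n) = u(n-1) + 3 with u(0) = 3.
Computing the sequence terms: 3, 6, 9, 12, 15, 18, 21, 24, 27, 30, 33, 36, 39
Adding these values together:

273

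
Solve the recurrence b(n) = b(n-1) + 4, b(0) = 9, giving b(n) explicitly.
Recurrence: b(n) = b(n-1) + 4, initial: b(0) = 9.
Each step adds 4, so b(n) = b(0) + 4n = 4n + 9.

b(n) = 4n + 9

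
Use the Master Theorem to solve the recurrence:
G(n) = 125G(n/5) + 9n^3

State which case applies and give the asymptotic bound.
Master Theorem template: G(n) = a·G(n/b) + f(n).
Here: a=125, b=5, f(n)=9n^3
Compute log_b(a) = log_5(125) = 3.
f(n) = 9n^3 = Θ(n^3). Case 2: G(n) = Θ(n^3 log n).

Case 2: G(n) = Θ(n^3 log n)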